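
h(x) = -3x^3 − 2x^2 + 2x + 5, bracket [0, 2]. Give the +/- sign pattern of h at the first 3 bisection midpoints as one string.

x = 1 gives h = 2, positive; keep [1, 2]
x = 1.5 gives h = -6.625, negative; keep [1, 1.5]
x = 1.25 gives h = -1.484375, negative; keep [1, 1.25]

+--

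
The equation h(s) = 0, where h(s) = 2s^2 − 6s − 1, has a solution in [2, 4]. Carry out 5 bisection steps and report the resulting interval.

m = 3, h(m) = -1 (−); new bracket [3, 4]
m = 3.5, h(m) = 2.5 (+); new bracket [3, 3.5]
m = 3.25, h(m) = 0.625 (+); new bracket [3, 3.25]
m = 3.125, h(m) = -0.2188 (−); new bracket [3.125, 3.25]
m = 3.1875, h(m) = 0.1953 (+); new bracket [3.125, 3.1875]

[3.125, 3.1875]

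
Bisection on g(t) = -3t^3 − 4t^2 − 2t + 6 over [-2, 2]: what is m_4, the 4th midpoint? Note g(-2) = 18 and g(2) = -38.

midpoint 0: g = 6 > 0 → [0, 2]
midpoint 1: g = -3 < 0 → [0, 1]
midpoint 0.5: g = 3.625 > 0 → [0.5, 1]
midpoint 0.75: g = 0.9844 > 0 → [0.75, 1]

0.75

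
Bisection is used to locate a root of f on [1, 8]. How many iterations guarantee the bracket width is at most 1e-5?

Width after n steps is 7/2^n. Need 2^n ≥ 7/1e-5 = 700000.
2^19 = 524288 < 700000 ≤ 2^20 = 1048576, so n = 20.

20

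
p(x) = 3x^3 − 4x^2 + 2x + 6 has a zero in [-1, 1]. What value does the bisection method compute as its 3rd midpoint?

p(0) = 6 > 0, so the root lies in [-1, 0]
p(-0.5) = 3.625 > 0, so the root lies in [-1, -0.5]
p(-0.75) = 0.984375 > 0, so the root lies in [-1, -0.75]

-0.75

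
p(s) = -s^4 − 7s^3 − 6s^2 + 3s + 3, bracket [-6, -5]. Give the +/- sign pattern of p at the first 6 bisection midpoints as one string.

+++-+-

midpoint -5.5: p = 54.5625 > 0 → [-6, -5.5]
midpoint -5.75: p = 25.011719 > 0 → [-6, -5.75]
midpoint -5.875: p = 6.407959 > 0 → [-6, -5.875]
midpoint -5.9375: p = -3.9334 < 0 → [-5.9375, -5.875]
midpoint -5.90625: p = 1.3264 > 0 → [-5.9375, -5.90625]
midpoint -5.921875: p = -1.281 < 0 → [-5.921875, -5.90625]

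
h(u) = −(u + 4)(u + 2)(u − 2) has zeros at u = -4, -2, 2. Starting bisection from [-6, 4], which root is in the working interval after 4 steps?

2

m = -1, h(m) = 9 (+); new bracket [-1, 4]
m = 1.5, h(m) = 9.625 (+); new bracket [1.5, 4]
m = 2.75, h(m) = -24.046875 (−); new bracket [1.5, 2.75]
m = 2.125, h(m) = -3.1582 (−); new bracket [1.5, 2.125]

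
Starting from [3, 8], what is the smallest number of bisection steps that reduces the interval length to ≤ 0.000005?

20

Width after n steps is 5/2^n. Need 2^n ≥ 5/0.000005 = 1000000.
2^19 = 524288 < 1000000 ≤ 2^20 = 1048576, so n = 20.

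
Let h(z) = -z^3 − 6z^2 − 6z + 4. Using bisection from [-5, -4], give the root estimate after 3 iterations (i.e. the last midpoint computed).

m = -4.5, h(m) = 0.625 (+); new bracket [-4.5, -4]
m = -4.25, h(m) = -2.109375 (−); new bracket [-4.5, -4.25]
m = -4.375, h(m) = -0.853516 (−); new bracket [-4.5, -4.375]

-4.375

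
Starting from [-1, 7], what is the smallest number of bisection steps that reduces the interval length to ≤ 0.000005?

21

Width after n steps is 8/2^n. Need 2^n ≥ 8/0.000005 = 1600000.
2^20 = 1048576 < 1600000 ≤ 2^21 = 2097152, so n = 21.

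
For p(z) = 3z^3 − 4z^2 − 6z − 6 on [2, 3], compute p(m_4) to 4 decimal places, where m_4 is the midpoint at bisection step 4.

z = 2.5 gives p = 0.875, positive; keep [2, 2.5]
z = 2.25 gives p = -5.578125, negative; keep [2.25, 2.5]
z = 2.375 gives p = -2.623047, negative; keep [2.375, 2.5]
z = 2.4375 gives p = -0.9441, negative; keep [2.4375, 2.5]

-0.9441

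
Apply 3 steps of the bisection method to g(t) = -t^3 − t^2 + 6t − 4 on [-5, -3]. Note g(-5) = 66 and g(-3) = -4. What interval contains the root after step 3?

midpoint -4: g = 20 > 0 → [-4, -3]
midpoint -3.5: g = 5.625 > 0 → [-3.5, -3]
midpoint -3.25: g = 0.265625 > 0 → [-3.25, -3]

[-3.25, -3]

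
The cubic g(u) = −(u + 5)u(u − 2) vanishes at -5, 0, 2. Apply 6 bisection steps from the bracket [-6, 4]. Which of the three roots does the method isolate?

-5

m = -1, g(m) = -12 (−); new bracket [-6, -1]
m = -3.5, g(m) = -28.875 (−); new bracket [-6, -3.5]
m = -4.75, g(m) = -8.015625 (−); new bracket [-6, -4.75]
m = -5.375, g(m) = 14.8652 (+); new bracket [-5.375, -4.75]
m = -5.0625, g(m) = 2.2346 (+); new bracket [-5.0625, -4.75]
m = -4.90625, g(m) = -3.1766 (−); new bracket [-5.0625, -4.90625]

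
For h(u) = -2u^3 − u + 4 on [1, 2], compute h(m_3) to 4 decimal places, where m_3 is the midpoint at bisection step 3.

0.0273

h(1.5) = -4.25 < 0, so the root lies in [1, 1.5]
h(1.25) = -1.15625 < 0, so the root lies in [1, 1.25]
h(1.125) = 0.027344 > 0, so the root lies in [1.125, 1.25]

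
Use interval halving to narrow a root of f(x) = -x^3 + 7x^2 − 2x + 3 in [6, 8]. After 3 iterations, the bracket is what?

m = 7, f(m) = -11 (−); new bracket [6, 7]
m = 6.5, f(m) = 11.125 (+); new bracket [6.5, 7]
m = 6.75, f(m) = 0.890625 (+); new bracket [6.75, 7]

[6.75, 7]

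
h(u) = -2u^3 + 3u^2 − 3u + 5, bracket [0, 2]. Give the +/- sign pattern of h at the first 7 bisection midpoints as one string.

++--+--

u = 1 gives h = 3, positive; keep [1, 2]
u = 1.5 gives h = 0.5, positive; keep [1.5, 2]
u = 1.75 gives h = -1.78125, negative; keep [1.5, 1.75]
u = 1.625 gives h = -0.5352, negative; keep [1.5, 1.625]
u = 1.5625 gives h = 0.0073, positive; keep [1.5625, 1.625]
u = 1.59375 gives h = -0.2575, negative; keep [1.5625, 1.59375]
u = 1.578125 gives h = -0.1235, negative; keep [1.5625, 1.578125]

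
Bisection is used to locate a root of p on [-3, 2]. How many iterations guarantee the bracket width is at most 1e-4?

16

Width after n steps is 5/2^n. Need 2^n ≥ 5/1e-4 = 50000.
2^15 = 32768 < 50000 ≤ 2^16 = 65536, so n = 16.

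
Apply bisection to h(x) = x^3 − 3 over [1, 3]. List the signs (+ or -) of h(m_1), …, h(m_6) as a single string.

h(2) = 5 > 0, so the root lies in [1, 2]
h(1.5) = 0.375 > 0, so the root lies in [1, 1.5]
h(1.25) = -1.046875 < 0, so the root lies in [1.25, 1.5]
h(1.375) = -0.4004 < 0, so the root lies in [1.375, 1.5]
h(1.4375) = -0.0295 < 0, so the root lies in [1.4375, 1.5]
h(1.46875) = 0.1684 > 0, so the root lies in [1.4375, 1.46875]

++---+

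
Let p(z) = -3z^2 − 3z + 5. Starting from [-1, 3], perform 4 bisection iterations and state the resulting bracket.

midpoint 1: p = -1 < 0 → [-1, 1]
midpoint 0: p = 5 > 0 → [0, 1]
midpoint 0.5: p = 2.75 > 0 → [0.5, 1]
midpoint 0.75: p = 1.0625 > 0 → [0.75, 1]

[0.75, 1]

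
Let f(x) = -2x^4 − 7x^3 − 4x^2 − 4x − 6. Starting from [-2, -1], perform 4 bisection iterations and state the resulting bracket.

x = -1.5 gives f = 4.5, positive; keep [-1.5, -1]
x = -1.25 gives f = 1.539062, positive; keep [-1.25, -1]
x = -1.125 gives f = 0.200684, positive; keep [-1.125, -1]
x = -1.0625 gives f = -0.4182, negative; keep [-1.125, -1.0625]

[-1.125, -1.0625]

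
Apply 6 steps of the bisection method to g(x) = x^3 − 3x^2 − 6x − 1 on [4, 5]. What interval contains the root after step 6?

[4.40625, 4.421875]

x = 4.5 gives g = 2.375, positive; keep [4, 4.5]
x = 4.25 gives g = -3.921875, negative; keep [4.25, 4.5]
x = 4.375 gives g = -0.931641, negative; keep [4.375, 4.5]
x = 4.4375 gives g = 0.6814, positive; keep [4.375, 4.4375]
x = 4.40625 gives g = -0.1351, negative; keep [4.40625, 4.4375]
x = 4.421875 gives g = 0.2706, positive; keep [4.40625, 4.421875]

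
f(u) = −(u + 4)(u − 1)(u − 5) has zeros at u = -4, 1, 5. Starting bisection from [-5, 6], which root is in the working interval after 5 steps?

f(0.5) = -10.125 < 0, so the root lies in [-5, 0.5]
f(-2.25) = -41.234375 < 0, so the root lies in [-5, -2.25]
f(-3.625) = -14.958984 < 0, so the root lies in [-5, -3.625]
f(-4.3125) = 15.4602 > 0, so the root lies in [-4.3125, -3.625]
f(-3.96875) = -1.3926 < 0, so the root lies in [-4.3125, -3.96875]

-4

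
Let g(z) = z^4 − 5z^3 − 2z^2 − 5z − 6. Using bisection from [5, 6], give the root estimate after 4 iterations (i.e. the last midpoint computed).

5.5625

m = 5.5, g(m) = -10.8125 (−); new bracket [5.5, 6]
m = 5.75, g(m) = 41.707031 (+); new bracket [5.5, 5.75]
m = 5.625, g(m) = 13.830322 (+); new bracket [5.5, 5.625]
m = 5.5625, g(m) = 1.1174 (+); new bracket [5.5, 5.5625]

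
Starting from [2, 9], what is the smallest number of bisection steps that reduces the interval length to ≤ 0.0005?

14

Width after n steps is 7/2^n. Need 2^n ≥ 7/0.0005 = 14000.
2^13 = 8192 < 14000 ≤ 2^14 = 16384, so n = 14.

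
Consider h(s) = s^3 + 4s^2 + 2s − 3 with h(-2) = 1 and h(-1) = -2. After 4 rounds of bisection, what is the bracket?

midpoint -1.5: h = -0.375 < 0 → [-2, -1.5]
midpoint -1.75: h = 0.390625 > 0 → [-1.75, -1.5]
midpoint -1.625: h = 0.021484 > 0 → [-1.625, -1.5]
midpoint -1.5625: h = -0.1741 < 0 → [-1.625, -1.5625]

[-1.625, -1.5625]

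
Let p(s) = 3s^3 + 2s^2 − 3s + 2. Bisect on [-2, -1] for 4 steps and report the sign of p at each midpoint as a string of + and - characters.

p(-1.5) = 0.875 > 0, so the root lies in [-2, -1.5]
p(-1.75) = -2.703125 < 0, so the root lies in [-1.75, -1.5]
p(-1.625) = -0.716797 < 0, so the root lies in [-1.625, -1.5]
p(-1.5625) = 0.1262 > 0, so the root lies in [-1.625, -1.5625]

+--+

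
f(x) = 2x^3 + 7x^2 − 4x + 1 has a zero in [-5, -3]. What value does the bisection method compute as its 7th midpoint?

-4.015625

midpoint -4: f = 1 > 0 → [-5, -4]
midpoint -4.5: f = -21.5 < 0 → [-4.5, -4]
midpoint -4.25: f = -9.09375 < 0 → [-4.25, -4]
midpoint -4.125: f = -3.7695 < 0 → [-4.125, -4]
midpoint -4.0625: f = -1.3169 < 0 → [-4.0625, -4]
midpoint -4.03125: f = -0.1417 < 0 → [-4.03125, -4]
midpoint -4.015625: f = 0.4333 > 0 → [-4.03125, -4.015625]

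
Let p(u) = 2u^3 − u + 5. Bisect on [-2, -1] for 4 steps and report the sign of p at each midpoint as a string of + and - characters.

-+++

m = -1.5, p(m) = -0.25 (−); new bracket [-1.5, -1]
m = -1.25, p(m) = 2.34375 (+); new bracket [-1.5, -1.25]
m = -1.375, p(m) = 1.175781 (+); new bracket [-1.5, -1.375]
m = -1.4375, p(m) = 0.4966 (+); new bracket [-1.5, -1.4375]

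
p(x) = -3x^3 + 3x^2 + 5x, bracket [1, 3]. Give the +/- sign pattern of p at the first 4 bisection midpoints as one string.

-+++

p(2) = -2 < 0, so the root lies in [1, 2]
p(1.5) = 4.125 > 0, so the root lies in [1.5, 2]
p(1.75) = 1.859375 > 0, so the root lies in [1.75, 2]
p(1.875) = 0.1465 > 0, so the root lies in [1.875, 2]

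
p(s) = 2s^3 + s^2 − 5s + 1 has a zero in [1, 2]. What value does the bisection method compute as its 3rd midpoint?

1.125

midpoint 1.5: p = 2.5 > 0 → [1, 1.5]
midpoint 1.25: p = 0.21875 > 0 → [1, 1.25]
midpoint 1.125: p = -0.511719 < 0 → [1.125, 1.25]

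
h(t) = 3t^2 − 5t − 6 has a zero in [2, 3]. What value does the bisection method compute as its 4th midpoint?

2.4375

h(2.5) = 0.25 > 0, so the root lies in [2, 2.5]
h(2.25) = -2.0625 < 0, so the root lies in [2.25, 2.5]
h(2.375) = -0.953125 < 0, so the root lies in [2.375, 2.5]
h(2.4375) = -0.3633 < 0, so the root lies in [2.4375, 2.5]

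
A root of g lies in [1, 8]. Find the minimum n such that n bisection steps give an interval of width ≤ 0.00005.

18

Width after n steps is 7/2^n. Need 2^n ≥ 7/0.00005 = 140000.
2^17 = 131072 < 140000 ≤ 2^18 = 262144, so n = 18.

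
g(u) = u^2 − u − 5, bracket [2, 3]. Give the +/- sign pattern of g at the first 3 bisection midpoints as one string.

g(2.5) = -1.25 < 0, so the root lies in [2.5, 3]
g(2.75) = -0.1875 < 0, so the root lies in [2.75, 3]
g(2.875) = 0.390625 > 0, so the root lies in [2.75, 2.875]

--+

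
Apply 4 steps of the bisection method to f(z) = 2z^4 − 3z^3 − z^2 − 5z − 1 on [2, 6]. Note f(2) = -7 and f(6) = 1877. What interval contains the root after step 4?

z = 4 gives f = 283, positive; keep [2, 4]
z = 3 gives f = 56, positive; keep [2, 3]
z = 2.5 gives f = 11.5, positive; keep [2, 2.5]
z = 2.25 gives f = -0.2266, negative; keep [2.25, 2.5]

[2.25, 2.5]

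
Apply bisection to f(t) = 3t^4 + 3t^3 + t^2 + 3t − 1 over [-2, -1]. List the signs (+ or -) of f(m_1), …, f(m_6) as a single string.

+--++-

f(-1.5) = 1.8125 > 0, so the root lies in [-1.5, -1]
f(-1.25) = -1.722656 < 0, so the root lies in [-1.5, -1.25]
f(-1.375) = -0.309814 < 0, so the root lies in [-1.5, -1.375]
f(-1.4375) = 0.6526 > 0, so the root lies in [-1.4375, -1.375]
f(-1.40625) = 0.148 > 0, so the root lies in [-1.40625, -1.375]
f(-1.390625) = -0.0866 < 0, so the root lies in [-1.40625, -1.390625]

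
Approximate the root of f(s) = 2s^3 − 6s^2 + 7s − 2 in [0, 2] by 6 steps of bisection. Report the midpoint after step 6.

0.40625

midpoint 1: f = 1 > 0 → [0, 1]
midpoint 0.5: f = 0.25 > 0 → [0, 0.5]
midpoint 0.25: f = -0.59375 < 0 → [0.25, 0.5]
midpoint 0.375: f = -0.1133 < 0 → [0.375, 0.5]
midpoint 0.4375: f = 0.0815 > 0 → [0.375, 0.4375]
midpoint 0.40625: f = -0.0124 < 0 → [0.40625, 0.4375]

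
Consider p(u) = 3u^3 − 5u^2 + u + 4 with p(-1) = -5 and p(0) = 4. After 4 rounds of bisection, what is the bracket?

u = -0.5 gives p = 1.875, positive; keep [-1, -0.5]
u = -0.75 gives p = -0.828125, negative; keep [-0.75, -0.5]
u = -0.625 gives p = 0.689453, positive; keep [-0.75, -0.625]
u = -0.6875 gives p = -0.0256, negative; keep [-0.6875, -0.625]

[-0.6875, -0.625]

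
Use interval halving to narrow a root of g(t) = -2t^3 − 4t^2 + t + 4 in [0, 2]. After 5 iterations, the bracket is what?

midpoint 1: g = -1 < 0 → [0, 1]
midpoint 0.5: g = 3.25 > 0 → [0.5, 1]
midpoint 0.75: g = 1.65625 > 0 → [0.75, 1]
midpoint 0.875: g = 0.4727 > 0 → [0.875, 1]
midpoint 0.9375: g = -0.2261 < 0 → [0.875, 0.9375]

[0.875, 0.9375]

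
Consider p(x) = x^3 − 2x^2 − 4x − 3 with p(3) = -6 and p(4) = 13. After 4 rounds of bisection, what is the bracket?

[3.375, 3.4375]

p(3.5) = 1.375 > 0, so the root lies in [3, 3.5]
p(3.25) = -2.796875 < 0, so the root lies in [3.25, 3.5]
p(3.375) = -0.837891 < 0, so the root lies in [3.375, 3.5]
p(3.4375) = 0.2361 > 0, so the root lies in [3.375, 3.4375]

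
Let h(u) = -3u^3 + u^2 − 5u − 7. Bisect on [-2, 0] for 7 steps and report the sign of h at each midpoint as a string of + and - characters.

+--+---

u = -1 gives h = 2, positive; keep [-1, 0]
u = -0.5 gives h = -3.875, negative; keep [-1, -0.5]
u = -0.75 gives h = -1.421875, negative; keep [-1, -0.75]
u = -0.875 gives h = 0.1504, positive; keep [-0.875, -0.75]
u = -0.8125 gives h = -0.6682, negative; keep [-0.875, -0.8125]
u = -0.84375 gives h = -0.2673, negative; keep [-0.875, -0.84375]
u = -0.859375 gives h = -0.0606, negative; keep [-0.875, -0.859375]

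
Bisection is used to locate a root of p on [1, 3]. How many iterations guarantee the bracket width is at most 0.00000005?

Width after n steps is 2/2^n. Need 2^n ≥ 2/0.00000005 = 40000000.
2^25 = 33554432 < 40000000 ≤ 2^26 = 67108864, so n = 26.

26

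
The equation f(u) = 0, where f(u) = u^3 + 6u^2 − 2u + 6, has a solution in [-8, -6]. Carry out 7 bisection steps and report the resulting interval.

[-6.46875, -6.453125]

midpoint -7: f = -29 < 0 → [-7, -6]
midpoint -6.5: f = -2.125 < 0 → [-6.5, -6]
midpoint -6.25: f = 8.734375 > 0 → [-6.5, -6.25]
midpoint -6.375: f = 3.5098 > 0 → [-6.5, -6.375]
midpoint -6.4375: f = 0.7444 > 0 → [-6.5, -6.4375]
midpoint -6.46875: f = -0.6772 < 0 → [-6.46875, -6.4375]
midpoint -6.453125: f = 0.0368 > 0 → [-6.46875, -6.453125]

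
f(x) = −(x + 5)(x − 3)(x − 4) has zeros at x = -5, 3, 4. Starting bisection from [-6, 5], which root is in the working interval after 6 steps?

-5

m = -0.5, f(m) = -70.875 (−); new bracket [-6, -0.5]
m = -3.25, f(m) = -79.296875 (−); new bracket [-6, -3.25]
m = -4.625, f(m) = -24.662109 (−); new bracket [-6, -4.625]
m = -5.3125, f(m) = 24.1907 (+); new bracket [-5.3125, -4.625]
m = -4.96875, f(m) = -2.2334 (−); new bracket [-5.3125, -4.96875]
m = -5.140625, f(m) = 10.464 (+); new bracket [-5.140625, -4.96875]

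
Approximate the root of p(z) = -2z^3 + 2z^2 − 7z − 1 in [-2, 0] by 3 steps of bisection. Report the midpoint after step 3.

-0.25

m = -1, p(m) = 10 (+); new bracket [-1, 0]
m = -0.5, p(m) = 3.25 (+); new bracket [-0.5, 0]
m = -0.25, p(m) = 0.90625 (+); new bracket [-0.25, 0]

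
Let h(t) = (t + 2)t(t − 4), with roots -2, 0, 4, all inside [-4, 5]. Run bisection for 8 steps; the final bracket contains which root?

t = 0.5 gives h = -4.375, negative; keep [0.5, 5]
t = 2.75 gives h = -16.328125, negative; keep [2.75, 5]
t = 3.875 gives h = -2.845703, negative; keep [3.875, 5]
t = 4.4375 gives h = 12.4978, positive; keep [3.875, 4.4375]
t = 4.15625 gives h = 3.998, positive; keep [3.875, 4.15625]
t = 4.015625 gives h = 0.3774, positive; keep [3.875, 4.015625]
t = 3.9453125 gives h = -1.2828, negative; keep [3.9453125, 4.015625]
t = 3.98046875 gives h = -0.4649, negative; keep [3.98046875, 4.015625]

4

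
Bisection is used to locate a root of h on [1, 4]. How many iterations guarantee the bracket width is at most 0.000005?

Width after n steps is 3/2^n. Need 2^n ≥ 3/0.000005 = 600000.
2^19 = 524288 < 600000 ≤ 2^20 = 1048576, so n = 20.

20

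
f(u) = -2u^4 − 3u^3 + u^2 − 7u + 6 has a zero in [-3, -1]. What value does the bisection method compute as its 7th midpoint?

-2.484375

midpoint -2: f = 16 > 0 → [-3, -2]
midpoint -2.5: f = -1.5 < 0 → [-2.5, -2]
midpoint -2.25: f = 9.726562 > 0 → [-2.5, -2.25]
midpoint -2.375: f = 4.8218 > 0 → [-2.5, -2.375]
midpoint -2.4375: f = 1.8498 > 0 → [-2.5, -2.4375]
midpoint -2.46875: f = 0.2237 > 0 → [-2.5, -2.46875]
midpoint -2.484375: f = -0.6258 < 0 → [-2.484375, -2.46875]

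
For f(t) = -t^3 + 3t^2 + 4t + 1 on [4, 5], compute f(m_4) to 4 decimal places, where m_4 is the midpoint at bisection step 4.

m = 4.5, f(m) = -11.375 (−); new bracket [4, 4.5]
m = 4.25, f(m) = -4.578125 (−); new bracket [4, 4.25]
m = 4.125, f(m) = -1.642578 (−); new bracket [4, 4.125]
m = 4.0625, f(m) = -0.2854 (−); new bracket [4, 4.0625]

-0.2854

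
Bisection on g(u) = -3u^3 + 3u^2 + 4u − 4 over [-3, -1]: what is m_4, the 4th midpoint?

-1.125

g(-2) = 24 > 0, so the root lies in [-2, -1]
g(-1.5) = 6.875 > 0, so the root lies in [-1.5, -1]
g(-1.25) = 1.546875 > 0, so the root lies in [-1.25, -1]
g(-1.125) = -0.4316 < 0, so the root lies in [-1.25, -1.125]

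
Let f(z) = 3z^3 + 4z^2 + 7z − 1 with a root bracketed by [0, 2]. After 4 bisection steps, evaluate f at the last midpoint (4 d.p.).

z = 1 gives f = 13, positive; keep [0, 1]
z = 0.5 gives f = 3.875, positive; keep [0, 0.5]
z = 0.25 gives f = 1.046875, positive; keep [0, 0.25]
z = 0.125 gives f = -0.0566, negative; keep [0.125, 0.25]

-0.0566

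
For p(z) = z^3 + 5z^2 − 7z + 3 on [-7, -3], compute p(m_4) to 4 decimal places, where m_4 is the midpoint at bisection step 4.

z = -5 gives p = 38, positive; keep [-7, -5]
z = -6 gives p = 9, positive; keep [-7, -6]
z = -6.5 gives p = -14.875, negative; keep [-6.5, -6]
z = -6.25 gives p = -2.0781, negative; keep [-6.25, -6]

-2.0781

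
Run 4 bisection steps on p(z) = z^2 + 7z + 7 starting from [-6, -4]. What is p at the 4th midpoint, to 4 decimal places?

0.3906

m = -5, p(m) = -3 (−); new bracket [-6, -5]
m = -5.5, p(m) = -1.25 (−); new bracket [-6, -5.5]
m = -5.75, p(m) = -0.1875 (−); new bracket [-6, -5.75]
m = -5.875, p(m) = 0.3906 (+); new bracket [-5.875, -5.75]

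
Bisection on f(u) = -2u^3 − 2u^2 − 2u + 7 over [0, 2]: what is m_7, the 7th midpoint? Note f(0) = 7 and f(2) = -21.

1.078125

m = 1, f(m) = 1 (+); new bracket [1, 2]
m = 1.5, f(m) = -7.25 (−); new bracket [1, 1.5]
m = 1.25, f(m) = -2.53125 (−); new bracket [1, 1.25]
m = 1.125, f(m) = -0.6289 (−); new bracket [1, 1.125]
m = 1.0625, f(m) = 0.2183 (+); new bracket [1.0625, 1.125]
m = 1.09375, f(m) = -0.197 (−); new bracket [1.0625, 1.09375]
m = 1.078125, f(m) = 0.0127 (+); new bracket [1.078125, 1.09375]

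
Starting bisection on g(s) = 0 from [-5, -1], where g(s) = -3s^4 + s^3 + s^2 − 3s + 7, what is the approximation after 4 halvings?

-1.25

s = -3 gives g = -245, negative; keep [-3, -1]
s = -2 gives g = -39, negative; keep [-2, -1]
s = -1.5 gives g = -4.8125, negative; keep [-1.5, -1]
s = -1.25 gives g = 3.0352, positive; keep [-1.5, -1.25]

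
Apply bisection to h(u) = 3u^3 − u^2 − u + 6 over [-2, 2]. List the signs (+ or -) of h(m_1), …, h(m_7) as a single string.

++--+++

m = 0, h(m) = 6 (+); new bracket [-2, 0]
m = -1, h(m) = 3 (+); new bracket [-2, -1]
m = -1.5, h(m) = -4.875 (−); new bracket [-1.5, -1]
m = -1.25, h(m) = -0.1719 (−); new bracket [-1.25, -1]
m = -1.125, h(m) = 1.5879 (+); new bracket [-1.25, -1.125]
m = -1.1875, h(m) = 0.7537 (+); new bracket [-1.25, -1.1875]
m = -1.21875, h(m) = 0.3026 (+); new bracket [-1.25, -1.21875]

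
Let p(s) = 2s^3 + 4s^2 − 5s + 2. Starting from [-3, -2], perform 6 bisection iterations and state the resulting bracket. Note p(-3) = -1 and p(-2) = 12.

m = -2.5, p(m) = 8.25 (+); new bracket [-3, -2.5]
m = -2.75, p(m) = 4.40625 (+); new bracket [-3, -2.75]
m = -2.875, p(m) = 1.910156 (+); new bracket [-3, -2.875]
m = -2.9375, p(m) = 0.5083 (+); new bracket [-3, -2.9375]
m = -2.96875, p(m) = -0.2324 (−); new bracket [-2.96875, -2.9375]
m = -2.953125, p(m) = 0.1413 (+); new bracket [-2.96875, -2.953125]

[-2.96875, -2.953125]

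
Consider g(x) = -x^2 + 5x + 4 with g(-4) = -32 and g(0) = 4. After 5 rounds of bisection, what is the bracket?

[-0.75, -0.625]

g(-2) = -10 < 0, so the root lies in [-2, 0]
g(-1) = -2 < 0, so the root lies in [-1, 0]
g(-0.5) = 1.25 > 0, so the root lies in [-1, -0.5]
g(-0.75) = -0.3125 < 0, so the root lies in [-0.75, -0.5]
g(-0.625) = 0.4844 > 0, so the root lies in [-0.75, -0.625]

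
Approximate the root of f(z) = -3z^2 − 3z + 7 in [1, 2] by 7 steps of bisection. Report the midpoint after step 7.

f(1.5) = -4.25 < 0, so the root lies in [1, 1.5]
f(1.25) = -1.4375 < 0, so the root lies in [1, 1.25]
f(1.125) = -0.171875 < 0, so the root lies in [1, 1.125]
f(1.0625) = 0.4258 > 0, so the root lies in [1.0625, 1.125]
f(1.09375) = 0.1299 > 0, so the root lies in [1.09375, 1.125]
f(1.109375) = -0.0203 < 0, so the root lies in [1.09375, 1.109375]
f(1.1015625) = 0.055 > 0, so the root lies in [1.1015625, 1.109375]

1.1015625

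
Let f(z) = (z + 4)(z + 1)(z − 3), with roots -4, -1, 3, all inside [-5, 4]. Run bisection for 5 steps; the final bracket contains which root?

3

f(-0.5) = -6.125 < 0, so the root lies in [-0.5, 4]
f(1.75) = -19.765625 < 0, so the root lies in [1.75, 4]
f(2.875) = -3.330078 < 0, so the root lies in [2.875, 4]
f(3.4375) = 14.4392 > 0, so the root lies in [2.875, 3.4375]
f(3.15625) = 4.6474 > 0, so the root lies in [2.875, 3.15625]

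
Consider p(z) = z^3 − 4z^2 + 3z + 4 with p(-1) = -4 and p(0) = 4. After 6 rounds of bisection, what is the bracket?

[-0.671875, -0.65625]

p(-0.5) = 1.375 > 0, so the root lies in [-1, -0.5]
p(-0.75) = -0.921875 < 0, so the root lies in [-0.75, -0.5]
p(-0.625) = 0.318359 > 0, so the root lies in [-0.75, -0.625]
p(-0.6875) = -0.2781 < 0, so the root lies in [-0.6875, -0.625]
p(-0.65625) = 0.026 > 0, so the root lies in [-0.6875, -0.65625]
p(-0.671875) = -0.1246 < 0, so the root lies in [-0.671875, -0.65625]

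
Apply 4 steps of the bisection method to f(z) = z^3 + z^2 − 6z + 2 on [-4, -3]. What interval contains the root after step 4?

[-3.125, -3.0625]

z = -3.5 gives f = -7.625, negative; keep [-3.5, -3]
z = -3.25 gives f = -2.265625, negative; keep [-3.25, -3]
z = -3.125 gives f = -0.001953, negative; keep [-3.125, -3]
z = -3.0625 gives f = 1.031, positive; keep [-3.125, -3.0625]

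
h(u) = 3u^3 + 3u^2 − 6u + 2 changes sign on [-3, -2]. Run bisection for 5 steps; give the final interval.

m = -2.5, h(m) = -11.125 (−); new bracket [-2.5, -2]
m = -2.25, h(m) = -3.484375 (−); new bracket [-2.25, -2]
m = -2.125, h(m) = -0.490234 (−); new bracket [-2.125, -2]
m = -2.0625, h(m) = 0.8157 (+); new bracket [-2.125, -2.0625]
m = -2.09375, h(m) = 0.1782 (+); new bracket [-2.125, -2.09375]

[-2.125, -2.09375]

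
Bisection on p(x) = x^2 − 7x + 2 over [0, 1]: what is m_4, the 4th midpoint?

0.3125

m = 0.5, p(m) = -1.25 (−); new bracket [0, 0.5]
m = 0.25, p(m) = 0.3125 (+); new bracket [0.25, 0.5]
m = 0.375, p(m) = -0.484375 (−); new bracket [0.25, 0.375]
m = 0.3125, p(m) = -0.0898 (−); new bracket [0.25, 0.3125]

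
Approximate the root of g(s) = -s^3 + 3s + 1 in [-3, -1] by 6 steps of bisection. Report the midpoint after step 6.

-1.53125

g(-2) = 3 > 0, so the root lies in [-2, -1]
g(-1.5) = -0.125 < 0, so the root lies in [-2, -1.5]
g(-1.75) = 1.109375 > 0, so the root lies in [-1.75, -1.5]
g(-1.625) = 0.416 > 0, so the root lies in [-1.625, -1.5]
g(-1.5625) = 0.1272 > 0, so the root lies in [-1.5625, -1.5]
g(-1.53125) = -0.0034 < 0, so the root lies in [-1.5625, -1.53125]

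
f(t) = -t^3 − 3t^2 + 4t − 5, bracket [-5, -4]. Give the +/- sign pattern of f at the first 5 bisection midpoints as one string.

++---

midpoint -4.5: f = 7.375 > 0 → [-4.5, -4]
midpoint -4.25: f = 0.578125 > 0 → [-4.25, -4]
midpoint -4.125: f = -2.357422 < 0 → [-4.25, -4.125]
midpoint -4.1875: f = -0.927 < 0 → [-4.25, -4.1875]
midpoint -4.21875: f = -0.1839 < 0 → [-4.25, -4.21875]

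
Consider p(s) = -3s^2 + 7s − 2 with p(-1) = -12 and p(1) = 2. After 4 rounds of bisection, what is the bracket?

m = 0, p(m) = -2 (−); new bracket [0, 1]
m = 0.5, p(m) = 0.75 (+); new bracket [0, 0.5]
m = 0.25, p(m) = -0.4375 (−); new bracket [0.25, 0.5]
m = 0.375, p(m) = 0.2031 (+); new bracket [0.25, 0.375]

[0.25, 0.375]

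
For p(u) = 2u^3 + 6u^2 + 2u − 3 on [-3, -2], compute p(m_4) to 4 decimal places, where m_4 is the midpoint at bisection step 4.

m = -2.5, p(m) = -1.75 (−); new bracket [-2.5, -2]
m = -2.25, p(m) = 0.09375 (+); new bracket [-2.5, -2.25]
m = -2.375, p(m) = -0.699219 (−); new bracket [-2.375, -2.25]
m = -2.3125, p(m) = -0.272 (−); new bracket [-2.3125, -2.25]

-0.2720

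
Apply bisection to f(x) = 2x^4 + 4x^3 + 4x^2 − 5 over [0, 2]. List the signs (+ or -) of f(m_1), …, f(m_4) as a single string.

+--+

x = 1 gives f = 5, positive; keep [0, 1]
x = 0.5 gives f = -3.375, negative; keep [0.5, 1]
x = 0.75 gives f = -0.429688, negative; keep [0.75, 1]
x = 0.875 gives f = 1.9146, positive; keep [0.75, 0.875]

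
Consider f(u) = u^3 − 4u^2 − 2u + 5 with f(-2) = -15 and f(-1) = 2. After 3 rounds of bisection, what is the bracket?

[-1.25, -1.125]

u = -1.5 gives f = -4.375, negative; keep [-1.5, -1]
u = -1.25 gives f = -0.703125, negative; keep [-1.25, -1]
u = -1.125 gives f = 0.763672, positive; keep [-1.25, -1.125]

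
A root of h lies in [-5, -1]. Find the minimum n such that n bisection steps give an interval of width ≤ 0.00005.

17

Width after n steps is 4/2^n. Need 2^n ≥ 4/0.00005 = 80000.
2^16 = 65536 < 80000 ≤ 2^17 = 131072, so n = 17.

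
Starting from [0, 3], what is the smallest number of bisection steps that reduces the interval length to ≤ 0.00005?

16

Width after n steps is 3/2^n. Need 2^n ≥ 3/0.00005 = 60000.
2^15 = 32768 < 60000 ≤ 2^16 = 65536, so n = 16.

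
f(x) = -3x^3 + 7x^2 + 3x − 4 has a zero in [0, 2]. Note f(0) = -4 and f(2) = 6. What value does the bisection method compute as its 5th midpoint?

0.6875

m = 1, f(m) = 3 (+); new bracket [0, 1]
m = 0.5, f(m) = -1.125 (−); new bracket [0.5, 1]
m = 0.75, f(m) = 0.921875 (+); new bracket [0.5, 0.75]
m = 0.625, f(m) = -0.123 (−); new bracket [0.625, 0.75]
m = 0.6875, f(m) = 0.3962 (+); new bracket [0.625, 0.6875]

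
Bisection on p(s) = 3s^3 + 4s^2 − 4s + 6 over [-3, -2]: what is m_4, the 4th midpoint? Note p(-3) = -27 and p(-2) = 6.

midpoint -2.5: p = -5.875 < 0 → [-2.5, -2]
midpoint -2.25: p = 1.078125 > 0 → [-2.5, -2.25]
midpoint -2.375: p = -2.126953 < 0 → [-2.375, -2.25]
midpoint -2.3125: p = -0.4587 < 0 → [-2.3125, -2.25]

-2.3125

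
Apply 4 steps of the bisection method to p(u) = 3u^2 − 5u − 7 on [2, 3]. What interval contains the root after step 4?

p(2.5) = -0.75 < 0, so the root lies in [2.5, 3]
p(2.75) = 1.9375 > 0, so the root lies in [2.5, 2.75]
p(2.625) = 0.546875 > 0, so the root lies in [2.5, 2.625]
p(2.5625) = -0.1133 < 0, so the root lies in [2.5625, 2.625]

[2.5625, 2.625]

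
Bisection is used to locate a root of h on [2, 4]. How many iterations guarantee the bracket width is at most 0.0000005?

Width after n steps is 2/2^n. Need 2^n ≥ 2/0.0000005 = 4000000.
2^21 = 2097152 < 4000000 ≤ 2^22 = 4194304, so n = 22.

22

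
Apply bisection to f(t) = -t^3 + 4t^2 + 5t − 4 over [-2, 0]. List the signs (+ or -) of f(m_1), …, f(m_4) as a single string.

m = -1, f(m) = -4 (−); new bracket [-2, -1]
m = -1.5, f(m) = 0.875 (+); new bracket [-1.5, -1]
m = -1.25, f(m) = -2.046875 (−); new bracket [-1.5, -1.25]
m = -1.375, f(m) = -0.7129 (−); new bracket [-1.5, -1.375]

-+--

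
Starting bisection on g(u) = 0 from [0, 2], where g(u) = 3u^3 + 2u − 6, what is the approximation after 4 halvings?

1.125

g(1) = -1 < 0, so the root lies in [1, 2]
g(1.5) = 7.125 > 0, so the root lies in [1, 1.5]
g(1.25) = 2.359375 > 0, so the root lies in [1, 1.25]
g(1.125) = 0.5215 > 0, so the root lies in [1, 1.125]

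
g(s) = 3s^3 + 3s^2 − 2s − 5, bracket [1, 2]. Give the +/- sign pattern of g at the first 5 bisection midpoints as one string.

midpoint 1.5: g = 8.875 > 0 → [1, 1.5]
midpoint 1.25: g = 3.046875 > 0 → [1, 1.25]
midpoint 1.125: g = 0.818359 > 0 → [1, 1.125]
midpoint 1.0625: g = -0.1399 < 0 → [1.0625, 1.125]
midpoint 1.09375: g = 0.3267 > 0 → [1.0625, 1.09375]

+++-+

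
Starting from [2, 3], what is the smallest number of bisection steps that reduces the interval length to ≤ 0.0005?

Width after n steps is 1/2^n. Need 2^n ≥ 1/0.0005 = 2000.
2^10 = 1024 < 2000 ≤ 2^11 = 2048, so n = 11.

11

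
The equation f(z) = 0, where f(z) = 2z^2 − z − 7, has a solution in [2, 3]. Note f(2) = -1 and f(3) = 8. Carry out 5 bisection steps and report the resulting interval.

m = 2.5, f(m) = 3 (+); new bracket [2, 2.5]
m = 2.25, f(m) = 0.875 (+); new bracket [2, 2.25]
m = 2.125, f(m) = -0.09375 (−); new bracket [2.125, 2.25]
m = 2.1875, f(m) = 0.3828 (+); new bracket [2.125, 2.1875]
m = 2.15625, f(m) = 0.1426 (+); new bracket [2.125, 2.15625]

[2.125, 2.15625]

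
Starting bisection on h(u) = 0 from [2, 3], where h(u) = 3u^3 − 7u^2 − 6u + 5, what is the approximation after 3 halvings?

h(2.5) = -6.875 < 0, so the root lies in [2.5, 3]
h(2.75) = -2.046875 < 0, so the root lies in [2.75, 3]
h(2.875) = 1.181641 > 0, so the root lies in [2.75, 2.875]

2.875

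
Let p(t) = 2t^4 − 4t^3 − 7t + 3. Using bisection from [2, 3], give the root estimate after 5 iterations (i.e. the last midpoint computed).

midpoint 2.5: p = 1.125 > 0 → [2, 2.5]
midpoint 2.25: p = -7.054688 < 0 → [2.25, 2.5]
midpoint 2.375: p = -3.577637 < 0 → [2.375, 2.5]
midpoint 2.4375: p = -1.3906 < 0 → [2.4375, 2.5]
midpoint 2.46875: p = -0.1753 < 0 → [2.46875, 2.5]

2.46875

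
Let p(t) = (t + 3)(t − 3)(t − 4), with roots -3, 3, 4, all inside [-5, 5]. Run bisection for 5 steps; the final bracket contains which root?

midpoint 0: p = 36 > 0 → [-5, 0]
midpoint -2.5: p = 17.875 > 0 → [-5, -2.5]
midpoint -3.75: p = -39.234375 < 0 → [-3.75, -2.5]
midpoint -3.125: p = -5.4551 < 0 → [-3.125, -2.5]
midpoint -2.8125: p = 7.4246 > 0 → [-3.125, -2.8125]

-3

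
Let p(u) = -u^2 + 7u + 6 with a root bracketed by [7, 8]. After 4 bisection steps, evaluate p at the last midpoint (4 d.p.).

p(7.5) = 2.25 > 0, so the root lies in [7.5, 8]
p(7.75) = 0.1875 > 0, so the root lies in [7.75, 8]
p(7.875) = -0.890625 < 0, so the root lies in [7.75, 7.875]
p(7.8125) = -0.3477 < 0, so the root lies in [7.75, 7.8125]

-0.3477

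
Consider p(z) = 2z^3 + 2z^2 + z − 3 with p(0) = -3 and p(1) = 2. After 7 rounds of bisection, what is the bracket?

[0.78125, 0.7890625]

p(0.5) = -1.75 < 0, so the root lies in [0.5, 1]
p(0.75) = -0.28125 < 0, so the root lies in [0.75, 1]
p(0.875) = 0.746094 > 0, so the root lies in [0.75, 0.875]
p(0.8125) = 0.2056 > 0, so the root lies in [0.75, 0.8125]
p(0.78125) = -0.0444 < 0, so the root lies in [0.78125, 0.8125]
p(0.796875) = 0.0789 > 0, so the root lies in [0.78125, 0.796875]
p(0.7890625) = 0.0169 > 0, so the root lies in [0.78125, 0.7890625]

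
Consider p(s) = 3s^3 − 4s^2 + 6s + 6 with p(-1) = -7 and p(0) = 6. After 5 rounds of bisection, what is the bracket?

[-0.625, -0.59375]

p(-0.5) = 1.625 > 0, so the root lies in [-1, -0.5]
p(-0.75) = -2.015625 < 0, so the root lies in [-0.75, -0.5]
p(-0.625) = -0.044922 < 0, so the root lies in [-0.625, -0.5]
p(-0.5625) = 0.8254 > 0, so the root lies in [-0.625, -0.5625]
p(-0.59375) = 0.3994 > 0, so the root lies in [-0.625, -0.59375]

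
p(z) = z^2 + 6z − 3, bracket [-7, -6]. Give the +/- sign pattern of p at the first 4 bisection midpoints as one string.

midpoint -6.5: p = 0.25 > 0 → [-6.5, -6]
midpoint -6.25: p = -1.4375 < 0 → [-6.5, -6.25]
midpoint -6.375: p = -0.609375 < 0 → [-6.5, -6.375]
midpoint -6.4375: p = -0.1836 < 0 → [-6.5, -6.4375]

+---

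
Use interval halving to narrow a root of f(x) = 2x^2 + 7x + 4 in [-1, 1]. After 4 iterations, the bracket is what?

[-0.75, -0.625]

x = 0 gives f = 4, positive; keep [-1, 0]
x = -0.5 gives f = 1, positive; keep [-1, -0.5]
x = -0.75 gives f = -0.125, negative; keep [-0.75, -0.5]
x = -0.625 gives f = 0.4062, positive; keep [-0.75, -0.625]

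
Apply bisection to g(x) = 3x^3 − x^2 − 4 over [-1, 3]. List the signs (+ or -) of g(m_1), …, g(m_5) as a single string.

midpoint 1: g = -2 < 0 → [1, 3]
midpoint 2: g = 16 > 0 → [1, 2]
midpoint 1.5: g = 3.875 > 0 → [1, 1.5]
midpoint 1.25: g = 0.2969 > 0 → [1, 1.25]
midpoint 1.125: g = -0.9941 < 0 → [1.125, 1.25]

-+++-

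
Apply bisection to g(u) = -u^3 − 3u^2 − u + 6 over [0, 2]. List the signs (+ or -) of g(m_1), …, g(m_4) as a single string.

midpoint 1: g = 1 > 0 → [1, 2]
midpoint 1.5: g = -5.625 < 0 → [1, 1.5]
midpoint 1.25: g = -1.890625 < 0 → [1, 1.25]
midpoint 1.125: g = -0.3457 < 0 → [1, 1.125]

+---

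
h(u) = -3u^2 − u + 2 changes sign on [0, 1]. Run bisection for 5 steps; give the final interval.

[0.65625, 0.6875]

m = 0.5, h(m) = 0.75 (+); new bracket [0.5, 1]
m = 0.75, h(m) = -0.4375 (−); new bracket [0.5, 0.75]
m = 0.625, h(m) = 0.203125 (+); new bracket [0.625, 0.75]
m = 0.6875, h(m) = -0.1055 (−); new bracket [0.625, 0.6875]
m = 0.65625, h(m) = 0.0518 (+); new bracket [0.65625, 0.6875]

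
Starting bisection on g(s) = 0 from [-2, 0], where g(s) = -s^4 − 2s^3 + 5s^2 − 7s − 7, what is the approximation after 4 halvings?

-0.625

g(-1) = 6 > 0, so the root lies in [-1, 0]
g(-0.5) = -2.0625 < 0, so the root lies in [-1, -0.5]
g(-0.75) = 1.589844 > 0, so the root lies in [-0.75, -0.5]
g(-0.625) = -0.3362 < 0, so the root lies in [-0.75, -0.625]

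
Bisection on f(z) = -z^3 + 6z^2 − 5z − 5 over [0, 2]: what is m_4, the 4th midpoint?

1.875

m = 1, f(m) = -5 (−); new bracket [1, 2]
m = 1.5, f(m) = -2.375 (−); new bracket [1.5, 2]
m = 1.75, f(m) = -0.734375 (−); new bracket [1.75, 2]
m = 1.875, f(m) = 0.127 (+); new bracket [1.75, 1.875]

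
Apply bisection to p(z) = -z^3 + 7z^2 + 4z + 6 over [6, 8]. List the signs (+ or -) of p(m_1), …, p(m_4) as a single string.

z = 7 gives p = 34, positive; keep [7, 8]
z = 7.5 gives p = 7.875, positive; keep [7.5, 8]
z = 7.75 gives p = -8.046875, negative; keep [7.5, 7.75]
z = 7.625 gives p = 0.1621, positive; keep [7.625, 7.75]

++-+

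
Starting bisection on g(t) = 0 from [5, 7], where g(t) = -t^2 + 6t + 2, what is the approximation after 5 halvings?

midpoint 6: g = 2 > 0 → [6, 7]
midpoint 6.5: g = -1.25 < 0 → [6, 6.5]
midpoint 6.25: g = 0.4375 > 0 → [6.25, 6.5]
midpoint 6.375: g = -0.3906 < 0 → [6.25, 6.375]
midpoint 6.3125: g = 0.0273 > 0 → [6.3125, 6.375]

6.3125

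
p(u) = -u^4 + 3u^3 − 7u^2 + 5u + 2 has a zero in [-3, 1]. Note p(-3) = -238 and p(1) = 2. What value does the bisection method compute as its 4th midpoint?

p(-1) = -14 < 0, so the root lies in [-1, 1]
p(0) = 2 > 0, so the root lies in [-1, 0]
p(-0.5) = -2.6875 < 0, so the root lies in [-0.5, 0]
p(-0.25) = 0.2617 > 0, so the root lies in [-0.5, -0.25]

-0.25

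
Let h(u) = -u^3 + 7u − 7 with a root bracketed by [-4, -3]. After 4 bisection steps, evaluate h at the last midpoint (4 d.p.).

0.2854

m = -3.5, h(m) = 11.375 (+); new bracket [-3.5, -3]
m = -3.25, h(m) = 4.578125 (+); new bracket [-3.25, -3]
m = -3.125, h(m) = 1.642578 (+); new bracket [-3.125, -3]
m = -3.0625, h(m) = 0.2854 (+); new bracket [-3.0625, -3]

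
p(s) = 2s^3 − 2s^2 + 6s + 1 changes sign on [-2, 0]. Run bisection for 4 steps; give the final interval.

p(-1) = -9 < 0, so the root lies in [-1, 0]
p(-0.5) = -2.75 < 0, so the root lies in [-0.5, 0]
p(-0.25) = -0.65625 < 0, so the root lies in [-0.25, 0]
p(-0.125) = 0.2148 > 0, so the root lies in [-0.25, -0.125]

[-0.25, -0.125]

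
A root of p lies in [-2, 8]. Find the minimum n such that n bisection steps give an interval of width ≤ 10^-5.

20

Width after n steps is 10/2^n. Need 2^n ≥ 10/10^-5 = 1000000.
2^19 = 524288 < 1000000 ≤ 2^20 = 1048576, so n = 20.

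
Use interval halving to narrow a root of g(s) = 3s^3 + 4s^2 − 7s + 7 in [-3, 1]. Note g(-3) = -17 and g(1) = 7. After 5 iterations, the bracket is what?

m = -1, g(m) = 15 (+); new bracket [-3, -1]
m = -2, g(m) = 13 (+); new bracket [-3, -2]
m = -2.5, g(m) = 2.625 (+); new bracket [-3, -2.5]
m = -2.75, g(m) = -5.8906 (−); new bracket [-2.75, -2.5]
m = -2.625, g(m) = -1.3262 (−); new bracket [-2.625, -2.5]

[-2.625, -2.5]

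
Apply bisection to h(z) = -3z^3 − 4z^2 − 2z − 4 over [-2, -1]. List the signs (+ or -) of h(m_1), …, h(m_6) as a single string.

m = -1.5, h(m) = 0.125 (+); new bracket [-1.5, -1]
m = -1.25, h(m) = -1.890625 (−); new bracket [-1.5, -1.25]
m = -1.375, h(m) = -1.013672 (−); new bracket [-1.5, -1.375]
m = -1.4375, h(m) = -0.4792 (−); new bracket [-1.5, -1.4375]
m = -1.46875, h(m) = -0.1861 (−); new bracket [-1.5, -1.46875]
m = -1.484375, h(m) = -0.0328 (−); new bracket [-1.5, -1.484375]

+-----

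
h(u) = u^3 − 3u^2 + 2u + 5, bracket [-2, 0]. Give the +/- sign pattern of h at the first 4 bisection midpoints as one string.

-+++

u = -1 gives h = -1, negative; keep [-1, 0]
u = -0.5 gives h = 3.125, positive; keep [-1, -0.5]
u = -0.75 gives h = 1.390625, positive; keep [-1, -0.75]
u = -0.875 gives h = 0.2832, positive; keep [-1, -0.875]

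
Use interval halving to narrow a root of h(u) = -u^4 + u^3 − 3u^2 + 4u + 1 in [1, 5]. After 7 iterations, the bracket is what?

midpoint 3: h = -68 < 0 → [1, 3]
midpoint 2: h = -11 < 0 → [1, 2]
midpoint 1.5: h = -1.4375 < 0 → [1, 1.5]
midpoint 1.25: h = 0.8242 > 0 → [1.25, 1.5]
midpoint 1.375: h = -0.1467 < 0 → [1.25, 1.375]
midpoint 1.3125: h = 0.3755 > 0 → [1.3125, 1.375]
midpoint 1.34375: h = 0.1239 > 0 → [1.34375, 1.375]

[1.34375, 1.375]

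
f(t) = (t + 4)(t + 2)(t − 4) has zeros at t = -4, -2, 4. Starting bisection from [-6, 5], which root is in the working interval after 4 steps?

m = -0.5, f(m) = -23.625 (−); new bracket [-0.5, 5]
m = 2.25, f(m) = -46.484375 (−); new bracket [2.25, 5]
m = 3.625, f(m) = -16.083984 (−); new bracket [3.625, 5]
m = 4.3125, f(m) = 16.3977 (+); new bracket [3.625, 4.3125]

4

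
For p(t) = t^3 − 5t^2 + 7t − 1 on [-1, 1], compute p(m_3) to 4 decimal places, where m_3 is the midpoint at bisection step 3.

0.4531

p(0) = -1 < 0, so the root lies in [0, 1]
p(0.5) = 1.375 > 0, so the root lies in [0, 0.5]
p(0.25) = 0.453125 > 0, so the root lies in [0, 0.25]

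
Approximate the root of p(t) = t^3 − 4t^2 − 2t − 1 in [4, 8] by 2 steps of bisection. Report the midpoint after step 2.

midpoint 6: p = 59 > 0 → [4, 6]
midpoint 5: p = 14 > 0 → [4, 5]

5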